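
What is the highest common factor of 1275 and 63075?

75

1275 = 3 · 5² · 17
63075 = 3 · 5² · 29²
Common: 3 · 5² = 75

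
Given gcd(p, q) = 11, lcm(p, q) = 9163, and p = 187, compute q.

p·q = gcd·lcm = 11·9163 = 100793, so q = 100793/187 = 539.

539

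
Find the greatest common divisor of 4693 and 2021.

1

Euclid: 4693 = 2·2021 + 651; 2021 = 3·651 + 68; 651 = 9·68 + 39; 68 = 1·39 + 29; 39 = 1·29 + 10; 29 = 2·10 + 9; 10 = 1·9 + 1; 9 = 9·1 + 0. Last nonzero remainder: 1.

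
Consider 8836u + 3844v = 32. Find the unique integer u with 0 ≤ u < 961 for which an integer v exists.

807

Euclid: 8836 = 2·3844 + 1148; 3844 = 3·1148 + 400; 1148 = 2·400 + 348; 400 = 1·348 + 52; 348 = 6·52 + 36; 52 = 1·36 + 16; 36 = 2·16 + 4; 16 = 4·4 + 0 → gcd = 4; 32 = 4·8.
Back-substitution yields 8836·(221) + 3844·(-508) = 4, so one solution is u = 221·8 = 1768, v = -508·8 = -4064.
Solutions in u differ by 3844/4 = 961; the one in [0, 961) is 1768 mod 961 = 807.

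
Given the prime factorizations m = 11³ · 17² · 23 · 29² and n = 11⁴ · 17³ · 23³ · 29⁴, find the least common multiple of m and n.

max exponent per prime: 11⁴ · 17³ · 23³ · 29⁴ = 619003357155723991

619003357155723991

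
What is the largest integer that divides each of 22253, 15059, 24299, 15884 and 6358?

11

22253 = 7 · 11 · 17²; 15059 = 11 · 37²; 24299 = 11 · 47²; 15884 = 2² · 11 · 19²; 6358 = 2 · 11 · 17²
gcd takes min exponent of each prime: 11 = 11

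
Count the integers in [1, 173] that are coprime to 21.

21 = 3·7. Inclusion–exclusion on these primes:
173 − ⌊173/3⌋ − ⌊173/7⌋ + ⌊173/21⌋ = 100

100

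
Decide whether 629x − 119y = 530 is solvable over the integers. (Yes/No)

gcd(629, 119): 629 = 5·119 + 34; 119 = 3·34 + 17; 34 = 2·17 + 0 → 17
17 does not divide 530, so a solution does not exist.

No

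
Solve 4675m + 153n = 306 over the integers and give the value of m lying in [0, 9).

0

Euclid: 4675 = 30·153 + 85; 153 = 1·85 + 68; 85 = 1·68 + 17; 68 = 4·17 + 0 → gcd = 17; 306 = 17·18.
Back-substitution yields 4675·(2) + 153·(-61) = 17, so one solution is m = 2·18 = 36, n = -61·18 = -1098.
Solutions in m differ by 153/17 = 9; the one in [0, 9) is 36 mod 9 = 0.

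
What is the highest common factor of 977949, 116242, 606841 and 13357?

361

gcd(977949, 116242): 977949 = 8·116242 + 48013; 116242 = 2·48013 + 20216; 48013 = 2·20216 + 7581; 20216 = 2·7581 + 5054; 7581 = 1·5054 + 2527; 5054 = 2·2527 + 0 → 2527
gcd(2527, 606841): 606841 = 240·2527 + 361; 2527 = 7·361 + 0 → 361
gcd(361, 13357): 13357 = 37·361 + 0 → 361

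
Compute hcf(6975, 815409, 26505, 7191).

6975 = 3² · 5² · 31; 815409 = 3² · 7² · 43²; 26505 = 3² · 5 · 19 · 31; 7191 = 3² · 17 · 47
gcd takes min exponent of each prime: 3² = 9

9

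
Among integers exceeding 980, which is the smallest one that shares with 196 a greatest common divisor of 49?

1029

Multiples of 49 above 980: 49·21, 49·22, … . Need the cofactor coprime to 196/49 = 4.
Checking s = 21, 22, … the first with gcd(s, 4) = 1 is s = 21, giving 1029.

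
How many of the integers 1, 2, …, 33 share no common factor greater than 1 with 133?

Prime factors of 133: 7, 19. Count integers ≤ 33 divisible by none of them.
By inclusion–exclusion: 33 − ⌊33/7⌋ − ⌊33/19⌋ + ⌊33/133⌋ = 28.

28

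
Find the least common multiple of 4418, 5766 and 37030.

4418 = 2 · 47²; 5766 = 2 · 3 · 31²; 37030 = 2 · 5 · 7 · 23²
lcm takes max exponent of each prime: 2 · 3 · 5 · 7 · 23² · 31² · 47² = 235827295410

235827295410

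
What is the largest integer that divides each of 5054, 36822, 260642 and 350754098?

722

gcd(5054, 36822): 36822 = 7·5054 + 1444; 5054 = 3·1444 + 722; 1444 = 2·722 + 0 → 722
gcd(722, 260642): 260642 = 361·722 + 0 → 722
gcd(722, 350754098): 350754098 = 485809·722 + 0 → 722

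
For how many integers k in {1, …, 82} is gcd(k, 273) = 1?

Prime factors of 273: 3, 7, 13. Count integers ≤ 82 divisible by none of them.
By inclusion–exclusion: 82 − ⌊82/3⌋ − ⌊82/7⌋ − ⌊82/13⌋ + ⌊82/21⌋ + ⌊82/39⌋ + ⌊82/91⌋ − ⌊82/273⌋ = 43.

43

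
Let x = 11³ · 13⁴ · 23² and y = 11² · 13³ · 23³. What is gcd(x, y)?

min exponent per shared prime: 11² · 13³ · 23² = 140627773

140627773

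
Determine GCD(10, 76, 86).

10 = 2 · 5; 76 = 2² · 19; 86 = 2 · 43
gcd takes min exponent of each prime: 2 = 2

2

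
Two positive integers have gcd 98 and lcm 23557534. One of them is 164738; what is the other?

Using ab = gcd(a,b)·lcm(a,b) = 98·23557534 = 2308638332, we get b = 2308638332/164738 = 14014.

14014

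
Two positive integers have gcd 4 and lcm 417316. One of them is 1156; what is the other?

1444

Using pq = gcd(p,q)·lcm(p,q) = 4·417316 = 1669264, we get q = 1669264/1156 = 1444.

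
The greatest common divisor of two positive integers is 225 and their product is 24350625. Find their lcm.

Since gcd(u,v)·lcm(u,v) = uv, lcm = 24350625/225 = 108225.

108225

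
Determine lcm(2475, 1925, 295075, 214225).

14481395775

lcm(2475, 1925) = 2475·1925/gcd = 4764375/275 = 17325
lcm(17325, 295075) = 17325·295075/gcd = 5112174375/275 = 18589725
lcm(18589725, 214225) = 18589725·214225/gcd = 3982383838125/275 = 14481395775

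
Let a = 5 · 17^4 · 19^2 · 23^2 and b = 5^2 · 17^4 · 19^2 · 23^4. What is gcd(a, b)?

min exponent per shared prime: 5 · 17^4 · 19^2 · 23^2 = 79749609245

79749609245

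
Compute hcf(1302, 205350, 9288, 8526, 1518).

6

gcd(1302, 205350): 205350 = 157·1302 + 936; 1302 = 1·936 + 366; 936 = 2·366 + 204; 366 = 1·204 + 162; 204 = 1·162 + 42; 162 = 3·42 + 36; 42 = 1·36 + 6; 36 = 6·6 + 0 → 6
gcd(6, 9288): 9288 = 1548·6 + 0 → 6
gcd(6, 8526): 8526 = 1421·6 + 0 → 6
gcd(6, 1518): 1518 = 253·6 + 0 → 6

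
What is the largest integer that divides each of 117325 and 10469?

361

Euclid: 117325 = 11·10469 + 2166; 10469 = 4·2166 + 1805; 2166 = 1·1805 + 361; 1805 = 5·361 + 0. Last nonzero remainder: 361.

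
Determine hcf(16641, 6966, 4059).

9

gcd(16641, 6966): 16641 = 2·6966 + 2709; 6966 = 2·2709 + 1548; 2709 = 1·1548 + 1161; 1548 = 1·1161 + 387; 1161 = 3·387 + 0 → 387
gcd(387, 4059): 4059 = 10·387 + 189; 387 = 2·189 + 9; 189 = 21·9 + 0 → 9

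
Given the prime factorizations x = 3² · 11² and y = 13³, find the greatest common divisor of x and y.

min exponent per shared prime: (none) = 1

1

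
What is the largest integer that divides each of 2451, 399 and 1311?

2451 = 3 · 19 · 43; 399 = 3 · 7 · 19; 1311 = 3 · 19 · 23
gcd takes min exponent of each prime: 3 · 19 = 57

57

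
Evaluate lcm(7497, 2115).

7497 = 3² · 7² · 17; 2115 = 3² · 5 · 47
max exponents: 3² · 5 · 7² · 17 · 47 = 1761795

1761795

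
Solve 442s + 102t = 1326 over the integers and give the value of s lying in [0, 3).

Reduce mod 102: 442s ≡ 1326 (mod 102). With g = gcd(442, 102) = 34 dividing 1326, divide through: 13s ≡ 39 (mod 3).
Since gcd(13, 3) = 1, s ≡ 39·(13)⁻¹ ≡ 0 (mod 3). Smallest non-negative: 0.

0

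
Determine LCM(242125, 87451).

gcd first: 242125 = 2·87451 + 67223; 87451 = 1·67223 + 20228; 67223 = 3·20228 + 6539; 20228 = 3·6539 + 611; 6539 = 10·611 + 429; 611 = 1·429 + 182; 429 = 2·182 + 65; 182 = 2·65 + 52; 65 = 1·52 + 13; 52 = 4·13 + 0 → gcd = 13
lcm = 242125·87451/gcd = 21174073375/13 = 1628774875

1628774875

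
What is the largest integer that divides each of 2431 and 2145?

Euclid: 2431 = 1·2145 + 286; 2145 = 7·286 + 143; 286 = 2·143 + 0. Last nonzero remainder: 143.

143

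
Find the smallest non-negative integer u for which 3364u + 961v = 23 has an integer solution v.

46

Reduce mod 961: 3364u ≡ 23 (mod 961). With g = gcd(3364, 961) = 1 dividing 23, divide through: 3364u ≡ 23 (mod 961).
Since gcd(3364, 961) = 1, u ≡ 23·(3364)⁻¹ ≡ 46 (mod 961). Smallest non-negative: 46.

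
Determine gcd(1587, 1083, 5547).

3

1587 = 3 · 23²; 1083 = 3 · 19²; 5547 = 3 · 43²
gcd takes min exponent of each prime: 3 = 3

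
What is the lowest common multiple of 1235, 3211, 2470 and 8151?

lcm(1235, 3211) = 1235·3211/gcd = 3965585/247 = 16055
lcm(16055, 2470) = 16055·2470/gcd = 39655850/1235 = 32110
lcm(32110, 8151) = 32110·8151/gcd = 261728610/247 = 1059630

1059630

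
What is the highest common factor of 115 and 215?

5

Euclid: 215 = 1·115 + 100; 115 = 1·100 + 15; 100 = 6·15 + 10; 15 = 1·10 + 5; 10 = 2·5 + 0. Last nonzero remainder: 5.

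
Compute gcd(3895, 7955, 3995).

5

gcd(3895, 7955): 7955 = 2·3895 + 165; 3895 = 23·165 + 100; 165 = 1·100 + 65; 100 = 1·65 + 35; 65 = 1·35 + 30; 35 = 1·30 + 5; 30 = 6·5 + 0 → 5
gcd(5, 3995): 3995 = 799·5 + 0 → 5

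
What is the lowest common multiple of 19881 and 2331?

gcd first: 19881 = 8·2331 + 1233; 2331 = 1·1233 + 1098; 1233 = 1·1098 + 135; 1098 = 8·135 + 18; 135 = 7·18 + 9; 18 = 2·9 + 0 → gcd = 9
lcm = 19881·2331/gcd = 46342611/9 = 5149179

5149179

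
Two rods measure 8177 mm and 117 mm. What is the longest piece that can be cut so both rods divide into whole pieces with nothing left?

Euclid: 8177 = 69·117 + 104; 117 = 1·104 + 13; 104 = 8·13 + 0. Last nonzero remainder: 13.

13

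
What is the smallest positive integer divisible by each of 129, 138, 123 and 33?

2676234

129 = 3 · 43; 138 = 2 · 3 · 23; 123 = 3 · 41; 33 = 3 · 11
lcm takes max exponent of each prime: 2 · 3 · 11 · 23 · 41 · 43 = 2676234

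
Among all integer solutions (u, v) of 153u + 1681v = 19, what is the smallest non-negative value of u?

gcd(153, 1681) = 1 (Euclid: 1681 = 10·153 + 151; 153 = 1·151 + 2; 151 = 75·2 + 1; 2 = 2·1 + 0), and 1 | 19.
Extended Euclid: 153·(-835) + 1681·(76) = 1. Scale by 19: u₀ = -15865.
General solution u = u₀ + 1681t; reducing mod 1681 gives u = 945 (and v = -86).

945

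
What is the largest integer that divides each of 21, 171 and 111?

gcd(21, 171): 171 = 8·21 + 3; 21 = 7·3 + 0 → 3
gcd(3, 111): 111 = 37·3 + 0 → 3

3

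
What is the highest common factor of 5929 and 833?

49

5929 = 7² · 11²
833 = 7² · 17
Common: 7² = 49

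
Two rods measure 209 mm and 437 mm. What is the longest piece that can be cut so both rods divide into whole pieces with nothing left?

Euclid: 437 = 2·209 + 19; 209 = 11·19 + 0. Last nonzero remainder: 19.

19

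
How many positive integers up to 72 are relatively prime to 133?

133 = 7·19. Inclusion–exclusion on these primes:
72 − ⌊72/7⌋ − ⌊72/19⌋ + ⌊72/133⌋ = 59

59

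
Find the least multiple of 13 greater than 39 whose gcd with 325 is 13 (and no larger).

325 = 13·25. Any a with gcd(a, 325) = 13 is a multiple of 13, say 13s, with s coprime to 25.
Need s > 39/13, so s ≥ 4. First s ≥ 4 with gcd(s, 25) = 1 is s = 4. Thus a = 13·4 = 52.

52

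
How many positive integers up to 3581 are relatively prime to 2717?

2717 = 11·13·19. Inclusion–exclusion on these primes:
3581 − ⌊3581/11⌋ − ⌊3581/13⌋ − ⌊3581/19⌋ + ⌊3581/143⌋ + ⌊3581/209⌋ + ⌊3581/247⌋ − ⌊3581/2717⌋ = 2848

2848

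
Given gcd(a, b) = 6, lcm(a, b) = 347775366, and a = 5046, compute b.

a·b = gcd·lcm = 6·347775366 = 2086652196, so b = 2086652196/5046 = 413526.

413526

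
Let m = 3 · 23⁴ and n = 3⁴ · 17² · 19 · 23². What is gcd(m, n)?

min exponent per shared prime: 3 · 23² = 1587

1587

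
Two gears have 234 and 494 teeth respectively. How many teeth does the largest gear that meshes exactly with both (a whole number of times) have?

26

Euclid: 494 = 2·234 + 26; 234 = 9·26 + 0. Last nonzero remainder: 26.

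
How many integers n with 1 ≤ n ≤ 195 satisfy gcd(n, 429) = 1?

109

Prime factors of 429: 3, 11, 13. Count integers ≤ 195 divisible by none of them.
By inclusion–exclusion: 195 − ⌊195/3⌋ − ⌊195/11⌋ − ⌊195/13⌋ + ⌊195/33⌋ + ⌊195/39⌋ + ⌊195/143⌋ − ⌊195/429⌋ = 109.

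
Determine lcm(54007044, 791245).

gcd first: 54007044 = 68·791245 + 202384; 791245 = 3·202384 + 184093; 202384 = 1·184093 + 18291; 184093 = 10·18291 + 1183; 18291 = 15·1183 + 546; 1183 = 2·546 + 91; 546 = 6·91 + 0 → gcd = 91
lcm = 54007044·791245/gcd = 42732803529780/91 = 469591247580

469591247580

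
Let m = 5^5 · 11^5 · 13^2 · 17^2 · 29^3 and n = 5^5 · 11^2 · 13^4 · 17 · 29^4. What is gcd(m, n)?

26495066365625

min exponent per shared prime: 5^5 · 11^2 · 13^2 · 17 · 29^3 = 26495066365625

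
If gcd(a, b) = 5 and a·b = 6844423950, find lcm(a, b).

1368884790

Since gcd(a,b)·lcm(a,b) = ab, lcm = 6844423950/5 = 1368884790.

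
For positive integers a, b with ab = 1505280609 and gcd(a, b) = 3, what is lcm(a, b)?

501760203

For any two positive integers, gcd × lcm equals their product. Hence lcm = 1505280609 / 3 = 501760203.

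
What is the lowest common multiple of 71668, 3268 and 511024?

505402736

71668 = 2² · 19 · 23 · 41; 3268 = 2² · 19 · 43; 511024 = 2⁴ · 19 · 41²
lcm takes max exponent of each prime: 2⁴ · 19 · 23 · 41² · 43 = 505402736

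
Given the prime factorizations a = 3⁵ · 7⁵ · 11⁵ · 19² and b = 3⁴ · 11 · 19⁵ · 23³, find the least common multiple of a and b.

max exponent per prime: 3⁵ · 7⁵ · 11⁵ · 19⁵ · 23³ = 19815790965419908326483

19815790965419908326483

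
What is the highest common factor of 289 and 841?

289 = 17²
841 = 29²
Common: 1 = 1

1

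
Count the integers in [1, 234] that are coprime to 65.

65 = 5·13. Inclusion–exclusion on these primes:
234 − ⌊234/5⌋ − ⌊234/13⌋ + ⌊234/65⌋ = 173

173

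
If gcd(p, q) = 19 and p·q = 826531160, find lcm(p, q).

Since gcd(p,q)·lcm(p,q) = pq, lcm = 826531160/19 = 43501640.

43501640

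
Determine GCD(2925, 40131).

117

Euclid: 40131 = 13·2925 + 2106; 2925 = 1·2106 + 819; 2106 = 2·819 + 468; 819 = 1·468 + 351; 468 = 1·351 + 117; 351 = 3·117 + 0. Last nonzero remainder: 117.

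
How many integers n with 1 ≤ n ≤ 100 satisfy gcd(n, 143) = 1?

Prime factors of 143: 11, 13. Count integers ≤ 100 divisible by none of them.
By inclusion–exclusion: 100 − ⌊100/11⌋ − ⌊100/13⌋ + ⌊100/143⌋ = 84.

84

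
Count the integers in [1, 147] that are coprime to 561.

83

Prime factors of 561: 3, 11, 17. Count integers ≤ 147 divisible by none of them.
By inclusion–exclusion: 147 − ⌊147/3⌋ − ⌊147/11⌋ − ⌊147/17⌋ + ⌊147/33⌋ + ⌊147/51⌋ + ⌊147/187⌋ − ⌊147/561⌋ = 83.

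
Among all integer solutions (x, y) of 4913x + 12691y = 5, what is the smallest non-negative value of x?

gcd(4913, 12691) = 1 (Euclid: 12691 = 2·4913 + 2865; 4913 = 1·2865 + 2048; 2865 = 1·2048 + 817; 2048 = 2·817 + 414; 817 = 1·414 + 403; 414 = 1·403 + 11; 403 = 36·11 + 7; 11 = 1·7 + 4; 7 = 1·4 + 3; 4 = 1·3 + 1; 3 = 3·1 + 0), and 1 | 5.
Extended Euclid: 4913·(3464) + 12691·(-1341) = 1. Scale by 5: x₀ = 17320.
General solution x = x₀ + 12691t; reducing mod 12691 gives x = 4629 (and y = -1792).

4629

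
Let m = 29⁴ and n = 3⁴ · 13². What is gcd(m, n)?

min exponent per shared prime: (none) = 1

1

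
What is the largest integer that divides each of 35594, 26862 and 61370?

2

35594 = 2 · 13 · 37²; 26862 = 2 · 3 · 11² · 37; 61370 = 2 · 5 · 17 · 19²
gcd takes min exponent of each prime: 2 = 2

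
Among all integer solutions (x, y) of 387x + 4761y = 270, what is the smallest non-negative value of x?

13

gcd(387, 4761) = 9 (Euclid: 4761 = 12·387 + 117; 387 = 3·117 + 36; 117 = 3·36 + 9; 36 = 4·9 + 0), and 9 | 270.
Extended Euclid: 387·(-123) + 4761·(10) = 9. Scale by 30: x₀ = -3690.
General solution x = x₀ + 529t; reducing mod 529 gives x = 13 (and y = -1).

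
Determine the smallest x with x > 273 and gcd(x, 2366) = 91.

2366 = 91·26. Any x with gcd(x, 2366) = 91 is a multiple of 91, say 91s, with s coprime to 26.
Need s > 273/91, so s ≥ 4. First s ≥ 4 with gcd(s, 26) = 1 is s = 5. Thus x = 91·5 = 455.

455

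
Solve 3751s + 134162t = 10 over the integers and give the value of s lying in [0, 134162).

115742

gcd(3751, 134162) = 1 (Euclid: 134162 = 35·3751 + 2877; 3751 = 1·2877 + 874; 2877 = 3·874 + 255; 874 = 3·255 + 109; 255 = 2·109 + 37; 109 = 2·37 + 35; 37 = 1·35 + 2; 35 = 17·2 + 1; 2 = 2·1 + 0), and 1 | 10.
Extended Euclid: 3751·(65239) + 134162·(-1824) = 1. Scale by 10: s₀ = 652390.
General solution s = s₀ + 134162k; reducing mod 134162 gives s = 115742 (and t = -3236).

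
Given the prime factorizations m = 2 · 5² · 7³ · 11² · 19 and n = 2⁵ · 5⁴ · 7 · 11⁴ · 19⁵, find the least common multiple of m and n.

max exponent per prime: 2⁵ · 5⁴ · 7³ · 11⁴ · 19⁵ = 248692599048740000

248692599048740000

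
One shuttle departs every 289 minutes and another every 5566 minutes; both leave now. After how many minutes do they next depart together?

gcd first: 5566 = 19·289 + 75; 289 = 3·75 + 64; 75 = 1·64 + 11; 64 = 5·11 + 9; 11 = 1·9 + 2; 9 = 4·2 + 1; 2 = 2·1 + 0 → gcd = 1
lcm = 289·5566/gcd = 1608574/1 = 1608574

1608574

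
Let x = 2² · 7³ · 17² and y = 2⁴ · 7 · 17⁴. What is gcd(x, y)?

min exponent per shared prime: 2² · 7 · 17² = 8092

8092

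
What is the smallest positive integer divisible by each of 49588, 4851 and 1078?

446292

lcm(49588, 4851) = 49588·4851/gcd = 240551388/539 = 446292
lcm(446292, 1078) = 446292·1078/gcd = 481102776/1078 = 446292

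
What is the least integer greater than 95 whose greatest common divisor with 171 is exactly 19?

Multiples of 19 above 95: 19·6, 19·7, … . Need the cofactor coprime to 171/19 = 9.
Checking s = 6, 7, … the first with gcd(s, 9) = 1 is s = 7, giving 133.

133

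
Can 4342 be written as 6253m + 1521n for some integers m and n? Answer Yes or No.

No

gcd(6253, 1521): 6253 = 4·1521 + 169; 1521 = 9·169 + 0 → 169
169 does not divide 4342, so a solution does not exist.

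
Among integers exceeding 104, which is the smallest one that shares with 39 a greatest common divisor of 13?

39 = 13·3. Any t with gcd(t, 39) = 13 is a multiple of 13, say 13s, with s coprime to 3.
Need s > 104/13, so s ≥ 9. First s ≥ 9 with gcd(s, 3) = 1 is s = 10. Thus t = 13·10 = 130.

130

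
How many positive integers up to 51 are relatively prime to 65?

65 = 5·13. Inclusion–exclusion on these primes:
51 − ⌊51/5⌋ − ⌊51/13⌋ + ⌊51/65⌋ = 38

38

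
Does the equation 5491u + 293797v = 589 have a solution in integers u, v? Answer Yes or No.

Yes

gcd(5491, 293797): 293797 = 53·5491 + 2774; 5491 = 1·2774 + 2717; 2774 = 1·2717 + 57; 2717 = 47·57 + 38; 57 = 1·38 + 19; 38 = 2·19 + 0 → 19
19 divides 589, so a solution exists.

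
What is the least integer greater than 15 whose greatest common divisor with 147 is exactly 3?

Multiples of 3 above 15: 3·6, 3·7, … . Need the cofactor coprime to 147/3 = 49.
Checking s = 6, 7, … the first with gcd(s, 49) = 1 is s = 6, giving 18.

18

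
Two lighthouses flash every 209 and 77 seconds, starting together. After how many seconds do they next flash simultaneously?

1463

209 = 11 · 19; 77 = 7 · 11
max exponents: 7 · 11 · 19 = 1463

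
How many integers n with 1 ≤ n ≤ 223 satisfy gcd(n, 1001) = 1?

1001 = 7·11·13. Inclusion–exclusion on these primes:
223 − ⌊223/7⌋ − ⌊223/11⌋ − ⌊223/13⌋ + ⌊223/77⌋ + ⌊223/91⌋ + ⌊223/143⌋ − ⌊223/1001⌋ = 160

160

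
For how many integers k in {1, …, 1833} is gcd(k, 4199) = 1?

1509

4199 = 13·17·19. Inclusion–exclusion on these primes:
1833 − ⌊1833/13⌋ − ⌊1833/17⌋ − ⌊1833/19⌋ + ⌊1833/221⌋ + ⌊1833/247⌋ + ⌊1833/323⌋ − ⌊1833/4199⌋ = 1509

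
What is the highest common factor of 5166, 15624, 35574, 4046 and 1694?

5166 = 2 · 3² · 7 · 41; 15624 = 2³ · 3² · 7 · 31; 35574 = 2 · 3 · 7² · 11²; 4046 = 2 · 7 · 17²; 1694 = 2 · 7 · 11²
gcd takes min exponent of each prime: 2 · 7 = 14

14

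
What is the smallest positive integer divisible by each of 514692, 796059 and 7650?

66948561900

lcm(514692, 796059) = 514692·796059/gcd = 409725198828/153 = 2677942476
lcm(2677942476, 7650) = 2677942476·7650/gcd = 20486259941400/306 = 66948561900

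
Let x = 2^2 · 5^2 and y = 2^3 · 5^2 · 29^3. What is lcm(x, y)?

max exponent per prime: 2^3 · 5^2 · 29^3 = 4877800

4877800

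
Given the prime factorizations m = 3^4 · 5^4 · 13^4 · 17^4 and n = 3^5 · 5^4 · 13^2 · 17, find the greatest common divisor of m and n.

145445625

min exponent per shared prime: 3^4 · 5^4 · 13^2 · 17 = 145445625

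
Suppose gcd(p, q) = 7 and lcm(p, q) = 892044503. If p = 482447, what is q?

12943

Using pq = gcd(p,q)·lcm(p,q) = 7·892044503 = 6244311521, we get q = 6244311521/482447 = 12943.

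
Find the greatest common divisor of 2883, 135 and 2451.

3

gcd(2883, 135): 2883 = 21·135 + 48; 135 = 2·48 + 39; 48 = 1·39 + 9; 39 = 4·9 + 3; 9 = 3·3 + 0 → 3
gcd(3, 2451): 2451 = 817·3 + 0 → 3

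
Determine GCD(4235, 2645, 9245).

gcd(4235, 2645): 4235 = 1·2645 + 1590; 2645 = 1·1590 + 1055; 1590 = 1·1055 + 535; 1055 = 1·535 + 520; 535 = 1·520 + 15; 520 = 34·15 + 10; 15 = 1·10 + 5; 10 = 2·5 + 0 → 5
gcd(5, 9245): 9245 = 1849·5 + 0 → 5

5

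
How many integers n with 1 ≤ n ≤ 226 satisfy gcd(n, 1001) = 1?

162

1001 = 7·11·13. Inclusion–exclusion on these primes:
226 − ⌊226/7⌋ − ⌊226/11⌋ − ⌊226/13⌋ + ⌊226/77⌋ + ⌊226/91⌋ + ⌊226/143⌋ − ⌊226/1001⌋ = 162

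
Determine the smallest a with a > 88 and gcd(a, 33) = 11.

Multiples of 11 above 88: 11·9, 11·10, … . Need the cofactor coprime to 33/11 = 3.
Checking s = 9, 10, … the first with gcd(s, 3) = 1 is s = 10, giving 110.

110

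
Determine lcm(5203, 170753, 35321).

317429827

5203 = 11² · 43; 170753 = 11 · 19² · 43; 35321 = 11 · 13² · 19
lcm takes max exponent of each prime: 11² · 13² · 19² · 43 = 317429827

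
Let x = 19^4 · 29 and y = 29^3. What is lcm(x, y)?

3178398869

max exponent per prime: 19^4 · 29^3 = 3178398869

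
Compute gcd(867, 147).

3

Euclid: 867 = 5·147 + 132; 147 = 1·132 + 15; 132 = 8·15 + 12; 15 = 1·12 + 3; 12 = 4·3 + 0. Last nonzero remainder: 3.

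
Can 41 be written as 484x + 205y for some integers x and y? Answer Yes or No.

gcd(484, 205): 484 = 2·205 + 74; 205 = 2·74 + 57; 74 = 1·57 + 17; 57 = 3·17 + 6; 17 = 2·6 + 5; 6 = 1·5 + 1; 5 = 5·1 + 0 → 1
1 divides 41, so a solution exists.

Yes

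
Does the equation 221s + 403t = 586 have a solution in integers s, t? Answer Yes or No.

By Bézout, 221s + 403t = 586 has integer solutions iff gcd(221, 403) | 586.
Euclid: 403 = 1·221 + 182; 221 = 1·182 + 39; 182 = 4·39 + 26; 39 = 1·26 + 13; 26 = 2·13 + 0. gcd = 13; 586 mod 13 = 1. No.

No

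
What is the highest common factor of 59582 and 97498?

Euclid: 97498 = 1·59582 + 37916; 59582 = 1·37916 + 21666; 37916 = 1·21666 + 16250; 21666 = 1·16250 + 5416; 16250 = 3·5416 + 2; 5416 = 2708·2 + 0. Last nonzero remainder: 2.

2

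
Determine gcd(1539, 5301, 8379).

gcd(1539, 5301): 5301 = 3·1539 + 684; 1539 = 2·684 + 171; 684 = 4·171 + 0 → 171
gcd(171, 8379): 8379 = 49·171 + 0 → 171

171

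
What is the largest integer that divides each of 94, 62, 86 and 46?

2

gcd(94, 62): 94 = 1·62 + 32; 62 = 1·32 + 30; 32 = 1·30 + 2; 30 = 15·2 + 0 → 2
gcd(2, 86): 86 = 43·2 + 0 → 2
gcd(2, 46): 46 = 23·2 + 0 → 2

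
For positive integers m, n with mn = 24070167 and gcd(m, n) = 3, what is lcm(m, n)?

For any two positive integers, gcd × lcm equals their product. Hence lcm = 24070167 / 3 = 8023389.

8023389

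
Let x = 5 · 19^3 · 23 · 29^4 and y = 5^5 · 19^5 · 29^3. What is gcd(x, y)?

min exponent per shared prime: 5 · 19^3 · 29^3 = 836420755

836420755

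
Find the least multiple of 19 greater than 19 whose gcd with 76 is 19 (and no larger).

57

gcd(m, 76) = 19 forces 19 | m; write m = 19s. Then gcd(19s, 19·4) = 19·gcd(s, 4), so need gcd(s, 4) = 1.
19s > 19 gives s ≥ 2. The least s ≥ 2 coprime to 4 is 3, so m = 19·3 = 57.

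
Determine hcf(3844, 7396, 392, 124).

gcd(3844, 7396): 7396 = 1·3844 + 3552; 3844 = 1·3552 + 292; 3552 = 12·292 + 48; 292 = 6·48 + 4; 48 = 12·4 + 0 → 4
gcd(4, 392): 392 = 98·4 + 0 → 4
gcd(4, 124): 124 = 31·4 + 0 → 4

4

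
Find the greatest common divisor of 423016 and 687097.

423016 = 2³ · 11² · 19 · 23
687097 = 19 · 29² · 43
Common: 19 = 19

19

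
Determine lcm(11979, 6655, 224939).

10122255

11979 = 3² · 11³; 6655 = 5 · 11³; 224939 = 11³ · 13²
lcm takes max exponent of each prime: 3² · 5 · 11³ · 13² = 10122255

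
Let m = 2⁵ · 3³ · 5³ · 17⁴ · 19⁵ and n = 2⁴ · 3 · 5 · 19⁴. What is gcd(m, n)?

31277040

min exponent per shared prime: 2⁴ · 3 · 5 · 19⁴ = 31277040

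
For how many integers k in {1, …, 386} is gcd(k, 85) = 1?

291

Prime factors of 85: 5, 17. Count integers ≤ 386 divisible by none of them.
By inclusion–exclusion: 386 − ⌊386/5⌋ − ⌊386/17⌋ + ⌊386/85⌋ = 291.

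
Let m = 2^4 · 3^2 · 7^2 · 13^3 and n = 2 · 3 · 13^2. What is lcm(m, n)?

max exponent per prime: 2^4 · 3^2 · 7^2 · 13^3 = 15502032

15502032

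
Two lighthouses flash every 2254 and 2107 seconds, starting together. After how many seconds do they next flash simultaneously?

96922

2254 = 2 · 7² · 23; 2107 = 7² · 43
max exponents: 2 · 7² · 23 · 43 = 96922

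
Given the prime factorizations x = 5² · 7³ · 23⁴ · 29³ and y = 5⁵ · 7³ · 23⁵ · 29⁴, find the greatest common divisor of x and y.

min exponent per shared prime: 5² · 7³ · 23⁴ · 29³ = 58524736427675

58524736427675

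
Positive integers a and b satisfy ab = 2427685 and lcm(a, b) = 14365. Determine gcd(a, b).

gcd·lcm = product, so gcd = 2427685/14365 = 169.

169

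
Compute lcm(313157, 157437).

313157 = 13² · 17 · 109; 157437 = 3³ · 7³ · 17
max exponents: 3³ · 7³ · 13² · 17 · 109 = 2900146977

2900146977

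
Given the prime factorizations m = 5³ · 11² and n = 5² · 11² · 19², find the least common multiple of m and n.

max exponent per prime: 5³ · 11² · 19² = 5460125

5460125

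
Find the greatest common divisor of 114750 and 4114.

114750 = 2 · 3³ · 5³ · 17
4114 = 2 · 11² · 17
Common: 2 · 17 = 34

34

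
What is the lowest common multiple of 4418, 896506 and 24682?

596094907954

lcm(4418, 896506) = 4418·896506/gcd = 3960763508/2 = 1980381754
lcm(1980381754, 24682) = 1980381754·24682/gcd = 48879782452228/82 = 596094907954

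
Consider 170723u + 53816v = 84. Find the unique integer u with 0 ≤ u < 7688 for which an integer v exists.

Reduce mod 53816: 170723u ≡ 84 (mod 53816). With g = gcd(170723, 53816) = 7 dividing 84, divide through: 24389u ≡ 12 (mod 7688).
Since gcd(24389, 7688) = 1, u ≡ 12·(24389)⁻¹ ≡ 3052 (mod 7688). Smallest non-negative: 3052.

3052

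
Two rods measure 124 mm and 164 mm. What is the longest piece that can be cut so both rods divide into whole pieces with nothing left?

Euclid: 164 = 1·124 + 40; 124 = 3·40 + 4; 40 = 10·4 + 0. Last nonzero remainder: 4.

4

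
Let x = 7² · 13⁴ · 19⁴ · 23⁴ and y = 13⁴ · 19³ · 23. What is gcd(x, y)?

min exponent per shared prime: 13⁴ · 19³ · 23 = 4505697677

4505697677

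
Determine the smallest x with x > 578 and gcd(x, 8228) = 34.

646

gcd(x, 8228) = 34 forces 34 | x; write x = 34s. Then gcd(34s, 34·242) = 34·gcd(s, 242), so need gcd(s, 242) = 1.
34s > 578 gives s ≥ 18. The least s ≥ 18 coprime to 242 is 19, so x = 34·19 = 646.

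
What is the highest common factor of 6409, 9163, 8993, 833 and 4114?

6409 = 13 · 17 · 29; 9163 = 7² · 11 · 17; 8993 = 17 · 23²; 833 = 7² · 17; 4114 = 2 · 11² · 17
gcd takes min exponent of each prime: 17 = 17

17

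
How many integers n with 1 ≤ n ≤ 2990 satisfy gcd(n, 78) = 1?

Prime factors of 78: 2, 3, 13. Count integers ≤ 2990 divisible by none of them.
By inclusion–exclusion: 2990 − ⌊2990/2⌋ − ⌊2990/3⌋ − ⌊2990/13⌋ + ⌊2990/6⌋ + ⌊2990/26⌋ + ⌊2990/39⌋ − ⌊2990/78⌋ = 920.

920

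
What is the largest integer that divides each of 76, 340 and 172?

gcd(76, 340): 340 = 4·76 + 36; 76 = 2·36 + 4; 36 = 9·4 + 0 → 4
gcd(4, 172): 172 = 43·4 + 0 → 4

4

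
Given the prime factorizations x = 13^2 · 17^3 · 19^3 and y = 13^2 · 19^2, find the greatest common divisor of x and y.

61009

min exponent per shared prime: 13^2 · 19^2 = 61009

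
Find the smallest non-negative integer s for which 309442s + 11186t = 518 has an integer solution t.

86

Reduce mod 11186: 309442s ≡ 518 (mod 11186). With g = gcd(309442, 11186) = 14 dividing 518, divide through: 22103s ≡ 37 (mod 799).
Since gcd(22103, 799) = 1, s ≡ 37·(22103)⁻¹ ≡ 86 (mod 799). Smallest non-negative: 86.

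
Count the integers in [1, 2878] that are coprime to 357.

357 = 3·7·17. Inclusion–exclusion on these primes:
2878 − ⌊2878/3⌋ − ⌊2878/7⌋ − ⌊2878/17⌋ + ⌊2878/21⌋ + ⌊2878/51⌋ + ⌊2878/119⌋ − ⌊2878/357⌋ = 1548

1548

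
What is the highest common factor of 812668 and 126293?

Euclid: 812668 = 6·126293 + 54910; 126293 = 2·54910 + 16473; 54910 = 3·16473 + 5491; 16473 = 3·5491 + 0. Last nonzero remainder: 5491.

5491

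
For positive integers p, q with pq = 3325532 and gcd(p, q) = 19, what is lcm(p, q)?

175028

Since gcd(p,q)·lcm(p,q) = pq, lcm = 3325532/19 = 175028.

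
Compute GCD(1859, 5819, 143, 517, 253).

gcd(1859, 5819): 5819 = 3·1859 + 242; 1859 = 7·242 + 165; 242 = 1·165 + 77; 165 = 2·77 + 11; 77 = 7·11 + 0 → 11
gcd(11, 143): 143 = 13·11 + 0 → 11
gcd(11, 517): 517 = 47·11 + 0 → 11
gcd(11, 253): 253 = 23·11 + 0 → 11

11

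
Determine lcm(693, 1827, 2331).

743589

693 = 3² · 7 · 11; 1827 = 3² · 7 · 29; 2331 = 3² · 7 · 37
lcm takes max exponent of each prime: 3² · 7 · 11 · 29 · 37 = 743589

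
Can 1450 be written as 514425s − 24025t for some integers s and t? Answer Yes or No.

Yes

gcd(514425, 24025): 514425 = 21·24025 + 9900; 24025 = 2·9900 + 4225; 9900 = 2·4225 + 1450; 4225 = 2·1450 + 1325; 1450 = 1·1325 + 125; 1325 = 10·125 + 75; 125 = 1·75 + 50; 75 = 1·50 + 25; 50 = 2·25 + 0 → 25
25 divides 1450, so a solution exists.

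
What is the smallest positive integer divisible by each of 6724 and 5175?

gcd first: 6724 = 1·5175 + 1549; 5175 = 3·1549 + 528; 1549 = 2·528 + 493; 528 = 1·493 + 35; 493 = 14·35 + 3; 35 = 11·3 + 2; 3 = 1·2 + 1; 2 = 2·1 + 0 → gcd = 1
lcm = 6724·5175/gcd = 34796700/1 = 34796700

34796700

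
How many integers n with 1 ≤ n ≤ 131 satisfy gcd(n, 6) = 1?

44

6 = 2·3. Inclusion–exclusion on these primes:
131 − ⌊131/2⌋ − ⌊131/3⌋ + ⌊131/6⌋ = 44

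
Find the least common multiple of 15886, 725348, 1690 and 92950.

9375122900

15886 = 2 · 13² · 47; 725348 = 2² · 13² · 29 · 37; 1690 = 2 · 5 · 13²; 92950 = 2 · 5² · 11 · 13²
lcm takes max exponent of each prime: 2² · 5² · 11 · 13² · 29 · 37 · 47 = 9375122900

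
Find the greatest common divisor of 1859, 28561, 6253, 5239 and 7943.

169

1859 = 11 · 13²; 28561 = 13⁴; 6253 = 13² · 37; 5239 = 13² · 31; 7943 = 13² · 47
gcd takes min exponent of each prime: 13² = 169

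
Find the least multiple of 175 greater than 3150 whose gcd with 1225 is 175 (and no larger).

gcd(m, 1225) = 175 forces 175 | m; write m = 175s. Then gcd(175s, 175·7) = 175·gcd(s, 7), so need gcd(s, 7) = 1.
175s > 3150 gives s ≥ 19. The least s ≥ 19 coprime to 7 is 19, so m = 175·19 = 3325.

3325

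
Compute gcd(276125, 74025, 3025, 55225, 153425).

gcd(276125, 74025): 276125 = 3·74025 + 54050; 74025 = 1·54050 + 19975; 54050 = 2·19975 + 14100; 19975 = 1·14100 + 5875; 14100 = 2·5875 + 2350; 5875 = 2·2350 + 1175; 2350 = 2·1175 + 0 → 1175
gcd(1175, 3025): 3025 = 2·1175 + 675; 1175 = 1·675 + 500; 675 = 1·500 + 175; 500 = 2·175 + 150; 175 = 1·150 + 25; 150 = 6·25 + 0 → 25
gcd(25, 55225): 55225 = 2209·25 + 0 → 25
gcd(25, 153425): 153425 = 6137·25 + 0 → 25

25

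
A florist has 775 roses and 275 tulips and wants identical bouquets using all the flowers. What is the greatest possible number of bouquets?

775 = 5² · 31
275 = 5² · 11
Common: 5² = 25

25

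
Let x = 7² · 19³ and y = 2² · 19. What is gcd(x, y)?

19

min exponent per shared prime: 19 = 19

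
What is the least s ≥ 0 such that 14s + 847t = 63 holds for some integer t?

gcd(14, 847) = 7 (Euclid: 847 = 60·14 + 7; 14 = 2·7 + 0), and 7 | 63.
Extended Euclid: 14·(-60) + 847·(1) = 7. Scale by 9: s₀ = -540.
General solution s = s₀ + 121k; reducing mod 121 gives s = 65 (and t = -1).

65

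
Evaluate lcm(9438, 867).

gcd first: 9438 = 10·867 + 768; 867 = 1·768 + 99; 768 = 7·99 + 75; 99 = 1·75 + 24; 75 = 3·24 + 3; 24 = 8·3 + 0 → gcd = 3
lcm = 9438·867/gcd = 8182746/3 = 2727582

2727582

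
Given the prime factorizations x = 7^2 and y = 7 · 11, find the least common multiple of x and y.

539

max exponent per prime: 7^2 · 11 = 539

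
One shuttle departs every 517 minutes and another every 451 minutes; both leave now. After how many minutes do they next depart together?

gcd first: 517 = 1·451 + 66; 451 = 6·66 + 55; 66 = 1·55 + 11; 55 = 5·11 + 0 → gcd = 11
lcm = 517·451/gcd = 233167/11 = 21197

21197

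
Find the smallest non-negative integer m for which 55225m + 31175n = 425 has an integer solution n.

gcd(55225, 31175) = 25 (Euclid: 55225 = 1·31175 + 24050; 31175 = 1·24050 + 7125; 24050 = 3·7125 + 2675; 7125 = 2·2675 + 1775; 2675 = 1·1775 + 900; 1775 = 1·900 + 875; 900 = 1·875 + 25; 875 = 35·25 + 0), and 25 | 425.
Extended Euclid: 55225·(35) + 31175·(-62) = 25. Scale by 17: m₀ = 595.
General solution m = m₀ + 1247t; reducing mod 1247 gives m = 595 (and n = -1054).

595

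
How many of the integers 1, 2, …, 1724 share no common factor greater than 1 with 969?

1026

969 = 3·17·19. Inclusion–exclusion on these primes:
1724 − ⌊1724/3⌋ − ⌊1724/17⌋ − ⌊1724/19⌋ + ⌊1724/51⌋ + ⌊1724/57⌋ + ⌊1724/323⌋ − ⌊1724/969⌋ = 1026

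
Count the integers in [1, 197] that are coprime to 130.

73

130 = 2·5·13. Inclusion–exclusion on these primes:
197 − ⌊197/2⌋ − ⌊197/5⌋ − ⌊197/13⌋ + ⌊197/10⌋ + ⌊197/26⌋ + ⌊197/65⌋ − ⌊197/130⌋ = 73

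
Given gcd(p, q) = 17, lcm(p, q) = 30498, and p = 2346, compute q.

221

Using pq = gcd(p,q)·lcm(p,q) = 17·30498 = 518466, we get q = 518466/2346 = 221.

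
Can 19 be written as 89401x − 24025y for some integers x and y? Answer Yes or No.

Yes

By Bézout, 89401x − 24025y = 19 has integer solutions iff gcd(89401, 24025) | 19.
Euclid: 89401 = 3·24025 + 17326; 24025 = 1·17326 + 6699; 17326 = 2·6699 + 3928; 6699 = 1·3928 + 2771; 3928 = 1·2771 + 1157; 2771 = 2·1157 + 457; 1157 = 2·457 + 243; 457 = 1·243 + 214; 243 = 1·214 + 29; 214 = 7·29 + 11; 29 = 2·11 + 7; 11 = 1·7 + 4; 7 = 1·4 + 3; 4 = 1·3 + 1; 3 = 3·1 + 0. gcd = 1; 19 mod 1 = 0. Yes.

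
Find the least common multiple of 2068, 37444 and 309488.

5920195952

lcm(2068, 37444) = 2068·37444/gcd = 77434192/44 = 1759868
lcm(1759868, 309488) = 1759868·309488/gcd = 544658027584/92 = 5920195952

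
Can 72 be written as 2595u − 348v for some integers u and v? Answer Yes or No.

By Bézout, 2595u − 348v = 72 has integer solutions iff gcd(2595, 348) | 72.
Euclid: 2595 = 7·348 + 159; 348 = 2·159 + 30; 159 = 5·30 + 9; 30 = 3·9 + 3; 9 = 3·3 + 0. gcd = 3; 72 mod 3 = 0. Yes.

Yes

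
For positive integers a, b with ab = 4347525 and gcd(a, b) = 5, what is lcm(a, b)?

Since gcd(a,b)·lcm(a,b) = ab, lcm = 4347525/5 = 869505.

869505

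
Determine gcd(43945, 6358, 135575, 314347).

43945 = 5 · 11 · 17 · 47; 6358 = 2 · 11 · 17²; 135575 = 5² · 11 · 17 · 29; 314347 = 11 · 17 · 41²
gcd takes min exponent of each prime: 11 · 17 = 187

187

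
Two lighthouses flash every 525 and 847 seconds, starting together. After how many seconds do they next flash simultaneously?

525 = 3 · 5² · 7; 847 = 7 · 11²
max exponents: 3 · 5² · 7 · 11² = 63525

63525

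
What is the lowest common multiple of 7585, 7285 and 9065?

7585 = 5 · 37 · 41; 7285 = 5 · 31 · 47; 9065 = 5 · 7² · 37
lcm takes max exponent of each prime: 5 · 7² · 31 · 37 · 41 · 47 = 541515905

541515905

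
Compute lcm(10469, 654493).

18980297

gcd first: 654493 = 62·10469 + 5415; 10469 = 1·5415 + 5054; 5415 = 1·5054 + 361; 5054 = 14·361 + 0 → gcd = 361
lcm = 10469·654493/gcd = 6851887217/361 = 18980297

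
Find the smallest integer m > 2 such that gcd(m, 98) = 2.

98 = 2·49. Any m with gcd(m, 98) = 2 is a multiple of 2, say 2s, with s coprime to 49.
Need s > 2/2, so s ≥ 2. First s ≥ 2 with gcd(s, 49) = 1 is s = 2. Thus m = 2·2 = 4.

4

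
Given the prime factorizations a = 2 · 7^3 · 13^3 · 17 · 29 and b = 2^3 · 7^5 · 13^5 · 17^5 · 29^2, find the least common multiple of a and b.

59612529627476467096

max exponent per prime: 2^3 · 7^5 · 13^5 · 17^5 · 29^2 = 59612529627476467096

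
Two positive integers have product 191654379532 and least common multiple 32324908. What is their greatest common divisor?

5929

From gcd × lcm = ab: gcd = 191654379532 / 32324908 = 5929.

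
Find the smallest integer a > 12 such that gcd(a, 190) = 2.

14

gcd(a, 190) = 2 forces 2 | a; write a = 2s. Then gcd(2s, 2·95) = 2·gcd(s, 95), so need gcd(s, 95) = 1.
2s > 12 gives s ≥ 7. The least s ≥ 7 coprime to 95 is 7, so a = 2·7 = 14.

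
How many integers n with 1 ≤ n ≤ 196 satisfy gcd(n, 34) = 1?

92

Prime factors of 34: 2, 17. Count integers ≤ 196 divisible by none of them.
By inclusion–exclusion: 196 − ⌊196/2⌋ − ⌊196/17⌋ + ⌊196/34⌋ = 92.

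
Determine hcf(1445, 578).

289

1445 = 5 · 17²
578 = 2 · 17²
Common: 17² = 289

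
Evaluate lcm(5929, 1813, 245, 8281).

185370185

lcm(5929, 1813) = 5929·1813/gcd = 10749277/49 = 219373
lcm(219373, 245) = 219373·245/gcd = 53746385/49 = 1096865
lcm(1096865, 8281) = 1096865·8281/gcd = 9083139065/49 = 185370185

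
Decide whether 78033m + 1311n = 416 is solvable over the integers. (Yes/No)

By Bézout, 78033m + 1311n = 416 has integer solutions iff gcd(78033, 1311) | 416.
Euclid: 78033 = 59·1311 + 684; 1311 = 1·684 + 627; 684 = 1·627 + 57; 627 = 11·57 + 0. gcd = 57; 416 mod 57 = 17. No.

No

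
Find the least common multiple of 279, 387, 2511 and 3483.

279 = 3² · 31; 387 = 3² · 43; 2511 = 3⁴ · 31; 3483 = 3⁴ · 43
lcm takes max exponent of each prime: 3⁴ · 31 · 43 = 107973

107973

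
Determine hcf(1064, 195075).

Euclid: 195075 = 183·1064 + 363; 1064 = 2·363 + 338; 363 = 1·338 + 25; 338 = 13·25 + 13; 25 = 1·13 + 12; 13 = 1·12 + 1; 12 = 12·1 + 0. Last nonzero remainder: 1.

1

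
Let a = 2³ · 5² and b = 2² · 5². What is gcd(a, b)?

100

min exponent per shared prime: 2² · 5² = 100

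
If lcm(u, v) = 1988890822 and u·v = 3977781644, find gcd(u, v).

2

gcd·lcm = product, so gcd = 3977781644/1988890822 = 2.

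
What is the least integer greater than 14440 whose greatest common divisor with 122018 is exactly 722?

15162

122018 = 722·169. Any m with gcd(m, 122018) = 722 is a multiple of 722, say 722s, with s coprime to 169.
Need s > 14440/722, so s ≥ 21. First s ≥ 21 with gcd(s, 169) = 1 is s = 21. Thus m = 722·21 = 15162.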